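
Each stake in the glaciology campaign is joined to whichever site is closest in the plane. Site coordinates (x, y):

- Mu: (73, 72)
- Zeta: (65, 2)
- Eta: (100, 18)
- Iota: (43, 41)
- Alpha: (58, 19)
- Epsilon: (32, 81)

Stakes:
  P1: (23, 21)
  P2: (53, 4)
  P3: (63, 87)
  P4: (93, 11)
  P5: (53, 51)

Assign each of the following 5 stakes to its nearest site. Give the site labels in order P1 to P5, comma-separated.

Iota, Zeta, Mu, Eta, Iota

P1 → Iota (d²=800.00)
P2 → Zeta (d²=148.00)
P3 → Mu (d²=325.00)
P4 → Eta (d²=98.00)
P5 → Iota (d²=200.00)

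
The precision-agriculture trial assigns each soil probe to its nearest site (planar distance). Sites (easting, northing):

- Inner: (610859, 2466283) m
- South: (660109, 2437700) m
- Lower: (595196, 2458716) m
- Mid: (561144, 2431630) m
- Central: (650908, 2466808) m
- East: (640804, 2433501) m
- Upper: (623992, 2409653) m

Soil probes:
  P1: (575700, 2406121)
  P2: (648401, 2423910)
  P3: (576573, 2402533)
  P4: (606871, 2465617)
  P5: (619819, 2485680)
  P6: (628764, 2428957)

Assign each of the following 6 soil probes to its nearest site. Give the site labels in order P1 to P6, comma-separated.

Mid, East, Mid, Inner, Inner, East

P1 → Mid (d²=862586217.00)
P2 → East (d²=149701690.00)
P3 → Mid (d²=1084689450.00)
P4 → Inner (d²=16347700.00)
P5 → Inner (d²=456525209.00)
P6 → East (d²=165609536.00)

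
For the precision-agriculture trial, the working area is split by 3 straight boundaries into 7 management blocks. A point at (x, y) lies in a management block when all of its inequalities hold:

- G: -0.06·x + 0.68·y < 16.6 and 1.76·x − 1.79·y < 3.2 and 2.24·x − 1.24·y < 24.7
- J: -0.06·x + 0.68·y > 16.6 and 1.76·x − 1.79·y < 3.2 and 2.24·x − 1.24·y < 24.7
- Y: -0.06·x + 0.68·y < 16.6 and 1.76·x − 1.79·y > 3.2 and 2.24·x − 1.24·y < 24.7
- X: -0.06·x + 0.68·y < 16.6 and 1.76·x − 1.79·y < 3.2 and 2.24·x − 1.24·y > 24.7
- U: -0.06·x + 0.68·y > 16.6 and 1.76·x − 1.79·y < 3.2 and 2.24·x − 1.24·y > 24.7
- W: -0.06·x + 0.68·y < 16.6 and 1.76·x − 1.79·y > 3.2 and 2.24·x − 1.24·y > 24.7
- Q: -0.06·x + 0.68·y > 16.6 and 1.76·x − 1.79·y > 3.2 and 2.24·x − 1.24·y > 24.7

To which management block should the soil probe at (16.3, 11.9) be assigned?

-0.06·16.3 + 0.68·11.9 = 7.114, which is < 16.6
1.76·16.3 − 1.79·11.9 = 7.387, which is > 3.2
2.24·16.3 − 1.24·11.9 = 21.756, which is < 24.7
This sign pattern matches Y.

Y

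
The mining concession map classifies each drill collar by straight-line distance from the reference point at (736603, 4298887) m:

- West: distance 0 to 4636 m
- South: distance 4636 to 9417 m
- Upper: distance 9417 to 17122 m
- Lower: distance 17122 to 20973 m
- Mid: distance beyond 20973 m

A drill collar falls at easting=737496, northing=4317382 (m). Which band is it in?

Lower

Distance = √((737496−736603)² + (4317382−4298887)²) = √(797449.000 + 342065025.000) = 18516.546 m.
17122 ≤ 18516.546 < 20973 → Lower.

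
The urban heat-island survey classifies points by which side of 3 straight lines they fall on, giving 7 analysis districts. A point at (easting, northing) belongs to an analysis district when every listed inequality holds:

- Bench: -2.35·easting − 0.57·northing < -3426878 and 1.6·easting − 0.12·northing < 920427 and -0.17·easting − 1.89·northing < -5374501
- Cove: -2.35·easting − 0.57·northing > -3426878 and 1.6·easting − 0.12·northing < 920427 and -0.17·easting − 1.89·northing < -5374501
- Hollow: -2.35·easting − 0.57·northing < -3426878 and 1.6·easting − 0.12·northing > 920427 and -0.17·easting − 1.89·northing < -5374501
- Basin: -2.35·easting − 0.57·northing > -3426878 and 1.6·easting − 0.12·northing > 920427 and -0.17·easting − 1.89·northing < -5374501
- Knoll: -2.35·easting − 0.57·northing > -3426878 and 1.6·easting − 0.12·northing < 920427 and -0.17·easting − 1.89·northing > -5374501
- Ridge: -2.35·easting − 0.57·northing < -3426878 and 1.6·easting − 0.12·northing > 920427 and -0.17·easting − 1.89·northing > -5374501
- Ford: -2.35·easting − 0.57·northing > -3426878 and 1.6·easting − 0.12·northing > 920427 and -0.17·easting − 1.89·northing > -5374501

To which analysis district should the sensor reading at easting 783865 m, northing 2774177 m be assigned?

-2.35·783865 − 0.57·2774177 = -3423363.640, which is > -3426878
1.6·783865 − 0.12·2774177 = 921282.760, which is > 920427
-0.17·783865 − 1.89·2774177 = -5376451.580, which is < -5374501
This sign pattern matches Basin.

Basin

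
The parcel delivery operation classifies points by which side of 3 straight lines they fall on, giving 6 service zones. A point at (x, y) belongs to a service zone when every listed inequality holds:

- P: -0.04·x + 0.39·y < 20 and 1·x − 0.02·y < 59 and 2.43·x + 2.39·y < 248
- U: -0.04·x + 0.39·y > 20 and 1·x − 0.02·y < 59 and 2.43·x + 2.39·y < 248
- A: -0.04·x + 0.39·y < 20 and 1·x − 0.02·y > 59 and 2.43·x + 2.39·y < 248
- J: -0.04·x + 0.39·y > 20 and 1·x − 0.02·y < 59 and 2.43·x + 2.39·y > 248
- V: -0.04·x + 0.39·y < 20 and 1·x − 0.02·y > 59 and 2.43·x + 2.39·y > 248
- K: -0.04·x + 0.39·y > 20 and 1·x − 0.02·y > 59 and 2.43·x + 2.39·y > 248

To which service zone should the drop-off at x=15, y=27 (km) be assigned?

-0.04·15 + 0.39·27 = 9.930, which is < 20
1·15 − 0.02·27 = 14.460, which is < 59
2.43·15 + 2.39·27 = 100.980, which is < 248
This sign pattern matches P.

P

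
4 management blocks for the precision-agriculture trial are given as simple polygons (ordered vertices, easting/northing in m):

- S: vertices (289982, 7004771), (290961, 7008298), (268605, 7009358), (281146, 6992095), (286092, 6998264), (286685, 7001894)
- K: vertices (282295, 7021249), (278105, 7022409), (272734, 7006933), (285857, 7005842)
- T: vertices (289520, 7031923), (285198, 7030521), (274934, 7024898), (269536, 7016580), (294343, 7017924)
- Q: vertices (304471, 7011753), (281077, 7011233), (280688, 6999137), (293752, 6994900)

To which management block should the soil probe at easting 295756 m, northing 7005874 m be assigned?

Q

Cast a ray rightward from (295756, 7005874). For each polygon, the edges (by vertex number in listed order) whose endpoints lie on opposite sides of northing = 7005874, where each meets that height, and whether that is right or left of the point:
S: 1–2 at easting≈290288.2 (left), 3–4 at easting≈271136.0 (left) → 0 crossings.
K: 3–4 at easting≈285472.1 (left), 4–1 at easting≈285849.6 (left) → 0 crossings.
T: no edge straddles that height → 0 crossings.
Q: 2–3 at easting≈280904.7 (left), 4–1 at easting≈300731.8 (right) → 1 crossing.
Only Q has an odd count, so the point is inside Q.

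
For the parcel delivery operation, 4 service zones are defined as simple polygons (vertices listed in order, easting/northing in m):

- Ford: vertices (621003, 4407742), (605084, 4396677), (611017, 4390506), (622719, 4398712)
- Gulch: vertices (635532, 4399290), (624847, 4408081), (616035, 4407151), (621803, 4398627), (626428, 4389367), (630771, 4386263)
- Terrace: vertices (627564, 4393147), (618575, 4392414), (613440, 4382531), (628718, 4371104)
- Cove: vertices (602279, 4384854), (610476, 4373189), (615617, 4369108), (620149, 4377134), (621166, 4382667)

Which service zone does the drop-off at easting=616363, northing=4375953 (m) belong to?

Cove

Cast a ray rightward from (616363, 4375953). For each polygon, the edges (by vertex number in listed order) whose endpoints lie on opposite sides of northing = 4375953, where each meets that height, and whether that is right or left of the point:
Ford: no edge straddles that height → 0 crossings.
Gulch: no edge straddles that height → 0 crossings.
Terrace: 3–4 at easting≈622234.8 (right), 4–1 at easting≈628464.1 (right) → 2 crossings.
Cove: 1–2 at easting≈608533.7 (left), 3–4 at easting≈619482.1 (right) → 1 crossing.
Only Cove has an odd count, so the point is inside Cove.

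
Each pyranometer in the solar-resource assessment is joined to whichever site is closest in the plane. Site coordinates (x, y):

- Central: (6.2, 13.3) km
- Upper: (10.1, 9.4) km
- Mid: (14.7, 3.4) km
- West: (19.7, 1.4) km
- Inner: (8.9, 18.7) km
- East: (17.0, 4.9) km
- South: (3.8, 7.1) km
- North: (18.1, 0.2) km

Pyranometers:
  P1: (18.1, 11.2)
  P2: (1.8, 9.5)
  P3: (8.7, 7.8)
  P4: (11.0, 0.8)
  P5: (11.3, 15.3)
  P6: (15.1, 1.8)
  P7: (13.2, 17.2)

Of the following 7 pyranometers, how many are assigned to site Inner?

P1 → East
P2 → South
P3 → Upper
P4 → Mid
P5 → Inner
P6 → Mid
P7 → Inner
2 of the 7 go to Inner.

2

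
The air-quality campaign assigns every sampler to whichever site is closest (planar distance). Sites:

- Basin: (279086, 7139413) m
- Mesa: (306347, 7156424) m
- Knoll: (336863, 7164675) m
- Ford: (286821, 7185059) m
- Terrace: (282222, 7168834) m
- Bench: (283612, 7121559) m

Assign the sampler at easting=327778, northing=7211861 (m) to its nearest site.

Squared distances to each site:
Basin: 7619623568.000; Mesa: 3532548730.000; Knoll: 2309055821.000; Ford: 2395823053.000; Terrace: 3926671865.000; Bench: 10105086760.000.
Minimum at Knoll.

Knoll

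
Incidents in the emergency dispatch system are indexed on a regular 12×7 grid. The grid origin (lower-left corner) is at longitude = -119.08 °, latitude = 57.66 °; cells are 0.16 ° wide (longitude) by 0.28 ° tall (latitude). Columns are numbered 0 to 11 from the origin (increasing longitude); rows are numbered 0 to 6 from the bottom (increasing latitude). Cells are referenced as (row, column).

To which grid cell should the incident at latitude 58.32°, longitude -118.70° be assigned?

(2, 2)

Column index: ⌊(-118.70 − -119.08) / 0.16⌋ = ⌊2.375⌋ = 2
Row offset from origin: ⌊(58.32 − 57.66) / 0.28⌋ = ⌊2.357⌋ = 2 → row 2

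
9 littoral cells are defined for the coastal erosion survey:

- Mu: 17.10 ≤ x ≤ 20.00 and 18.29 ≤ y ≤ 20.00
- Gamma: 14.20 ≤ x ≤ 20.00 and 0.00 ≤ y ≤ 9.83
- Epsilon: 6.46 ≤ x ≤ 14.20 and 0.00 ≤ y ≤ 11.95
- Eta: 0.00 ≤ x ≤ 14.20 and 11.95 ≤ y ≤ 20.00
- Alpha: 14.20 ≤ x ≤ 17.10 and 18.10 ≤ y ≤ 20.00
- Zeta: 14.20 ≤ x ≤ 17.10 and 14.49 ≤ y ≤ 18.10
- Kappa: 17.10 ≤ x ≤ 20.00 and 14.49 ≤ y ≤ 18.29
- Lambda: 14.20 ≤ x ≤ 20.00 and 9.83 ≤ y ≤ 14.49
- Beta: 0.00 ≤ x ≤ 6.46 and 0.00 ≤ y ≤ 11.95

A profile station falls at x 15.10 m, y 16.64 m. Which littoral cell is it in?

Zeta

The point has x = 15.10 and y = 16.64.
Only Zeta satisfies 14.20 ≤ x ≤ 17.10 and 14.49 ≤ y ≤ 18.10.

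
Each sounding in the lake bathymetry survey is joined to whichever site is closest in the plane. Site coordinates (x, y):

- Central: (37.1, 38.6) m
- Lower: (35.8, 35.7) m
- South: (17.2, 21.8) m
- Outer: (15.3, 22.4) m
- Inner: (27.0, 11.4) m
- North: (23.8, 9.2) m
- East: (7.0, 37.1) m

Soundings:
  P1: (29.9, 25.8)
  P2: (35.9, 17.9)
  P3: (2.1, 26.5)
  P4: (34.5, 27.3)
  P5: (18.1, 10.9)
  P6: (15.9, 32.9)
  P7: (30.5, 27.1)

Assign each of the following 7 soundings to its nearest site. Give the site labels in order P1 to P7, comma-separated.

Lower, Inner, East, Lower, North, East, Lower

P1 → Lower (d²=132.82)
P2 → Inner (d²=121.46)
P3 → East (d²=136.37)
P4 → Lower (d²=72.25)
P5 → North (d²=35.38)
P6 → East (d²=96.85)
P7 → Lower (d²=102.05)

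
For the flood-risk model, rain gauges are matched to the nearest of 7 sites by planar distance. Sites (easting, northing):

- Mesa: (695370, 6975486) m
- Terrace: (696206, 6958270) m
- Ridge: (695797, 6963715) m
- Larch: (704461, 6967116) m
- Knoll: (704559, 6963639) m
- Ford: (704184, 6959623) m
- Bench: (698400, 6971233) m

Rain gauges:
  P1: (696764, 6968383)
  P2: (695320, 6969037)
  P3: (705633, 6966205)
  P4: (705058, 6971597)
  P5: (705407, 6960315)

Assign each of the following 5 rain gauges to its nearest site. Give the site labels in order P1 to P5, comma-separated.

Bench, Bench, Larch, Larch, Ford

P1 → Bench (d²=10798996.00)
P2 → Bench (d²=14308816.00)
P3 → Larch (d²=2203505.00)
P4 → Larch (d²=20435770.00)
P5 → Ford (d²=1974593.00)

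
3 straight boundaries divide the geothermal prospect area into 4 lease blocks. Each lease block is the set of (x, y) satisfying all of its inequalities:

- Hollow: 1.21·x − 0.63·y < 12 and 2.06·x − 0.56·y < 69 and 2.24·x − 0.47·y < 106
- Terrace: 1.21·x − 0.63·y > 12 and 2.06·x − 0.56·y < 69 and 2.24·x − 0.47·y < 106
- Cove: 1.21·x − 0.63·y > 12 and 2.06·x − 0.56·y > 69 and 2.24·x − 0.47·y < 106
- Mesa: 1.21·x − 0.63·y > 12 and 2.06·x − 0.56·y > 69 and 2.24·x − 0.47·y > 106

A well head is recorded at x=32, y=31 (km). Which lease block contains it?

Terrace

1.21·32 − 0.63·31 = 19.190, which is > 12
2.06·32 − 0.56·31 = 48.560, which is < 69
2.24·32 − 0.47·31 = 57.110, which is < 106
This sign pattern matches Terrace.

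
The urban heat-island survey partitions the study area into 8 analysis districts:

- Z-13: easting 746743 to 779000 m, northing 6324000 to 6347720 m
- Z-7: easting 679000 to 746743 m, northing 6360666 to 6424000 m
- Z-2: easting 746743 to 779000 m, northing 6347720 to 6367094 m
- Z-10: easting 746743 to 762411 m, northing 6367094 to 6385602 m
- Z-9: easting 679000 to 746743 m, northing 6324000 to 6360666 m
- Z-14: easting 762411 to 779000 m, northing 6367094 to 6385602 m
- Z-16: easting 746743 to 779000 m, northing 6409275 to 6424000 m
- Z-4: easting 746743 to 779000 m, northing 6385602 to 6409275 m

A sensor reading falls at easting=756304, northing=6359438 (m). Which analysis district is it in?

Z-2

The point has easting = 756304 and northing = 6359438.
Only Z-2 satisfies 746743 ≤ easting ≤ 779000 and 6347720 ≤ northing ≤ 6367094.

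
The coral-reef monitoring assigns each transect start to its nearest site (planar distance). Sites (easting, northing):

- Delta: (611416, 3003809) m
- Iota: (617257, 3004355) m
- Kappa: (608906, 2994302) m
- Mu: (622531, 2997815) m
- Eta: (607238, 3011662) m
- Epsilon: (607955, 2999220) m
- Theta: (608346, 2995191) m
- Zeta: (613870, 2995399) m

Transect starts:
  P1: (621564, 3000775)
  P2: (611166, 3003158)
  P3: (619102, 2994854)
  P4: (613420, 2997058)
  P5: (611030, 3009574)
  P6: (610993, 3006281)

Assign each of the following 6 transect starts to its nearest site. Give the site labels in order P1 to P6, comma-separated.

Mu, Delta, Mu, Zeta, Eta, Delta

P1 → Mu (d²=9696689.00)
P2 → Delta (d²=486301.00)
P3 → Mu (d²=20525562.00)
P4 → Zeta (d²=2954781.00)
P5 → Eta (d²=18739008.00)
P6 → Delta (d²=6289713.00)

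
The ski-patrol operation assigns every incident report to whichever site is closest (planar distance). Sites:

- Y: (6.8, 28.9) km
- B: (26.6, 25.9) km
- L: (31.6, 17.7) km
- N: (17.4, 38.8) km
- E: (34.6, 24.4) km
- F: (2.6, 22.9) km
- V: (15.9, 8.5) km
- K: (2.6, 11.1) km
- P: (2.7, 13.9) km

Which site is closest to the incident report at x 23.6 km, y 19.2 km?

Squared distances to each site:
Y: 376.330; B: 53.890; L: 66.250; N: 422.600; E: 148.040; F: 454.690; V: 173.780; K: 506.610; P: 464.900.
Minimum at B.

B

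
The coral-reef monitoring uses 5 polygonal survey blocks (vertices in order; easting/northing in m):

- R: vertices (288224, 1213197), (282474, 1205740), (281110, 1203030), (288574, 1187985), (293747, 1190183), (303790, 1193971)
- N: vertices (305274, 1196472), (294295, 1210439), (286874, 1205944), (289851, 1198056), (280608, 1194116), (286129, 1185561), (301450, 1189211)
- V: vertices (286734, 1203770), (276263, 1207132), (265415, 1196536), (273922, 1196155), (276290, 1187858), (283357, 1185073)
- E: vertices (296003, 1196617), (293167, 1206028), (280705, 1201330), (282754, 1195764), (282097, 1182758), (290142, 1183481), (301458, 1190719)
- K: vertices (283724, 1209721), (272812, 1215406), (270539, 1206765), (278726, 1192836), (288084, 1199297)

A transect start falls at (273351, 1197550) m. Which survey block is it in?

V

Cast a ray rightward from (273351, 1197550). For each polygon, the edges (by vertex number in listed order) whose endpoints lie on opposite sides of northing = 1197550, where each meets that height, and whether that is right or left of the point:
R: 3–4 at easting≈283828.7 (right), 6–1 at easting≈300892.3 (right) → 2 crossings.
N: 1–2 at easting≈304426.6 (right), 4–5 at easting≈288664.0 (right) → 2 crossings.
V: 2–3 at easting≈266453.1 (left), 6–1 at easting≈285610.6 (right) → 1 crossing.
E: 1–2 at easting≈295721.8 (right), 3–4 at easting≈282096.5 (right) → 2 crossings.
K: 3–4 at easting≈275955.3 (right), 4–5 at easting≈285553.7 (right) → 2 crossings.
Only V has an odd count, so the point is inside V.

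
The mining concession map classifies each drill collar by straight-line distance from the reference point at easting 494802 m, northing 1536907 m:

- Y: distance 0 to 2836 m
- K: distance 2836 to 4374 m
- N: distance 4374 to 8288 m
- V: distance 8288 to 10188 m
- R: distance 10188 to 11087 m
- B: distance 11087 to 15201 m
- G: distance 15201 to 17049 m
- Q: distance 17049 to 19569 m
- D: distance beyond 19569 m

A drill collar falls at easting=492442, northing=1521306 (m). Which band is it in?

G

Distance = √((492442−494802)² + (1521306−1536907)²) = √(5569600.000 + 243391201.000) = 15778.492 m.
15201 ≤ 15778.492 < 17049 → G.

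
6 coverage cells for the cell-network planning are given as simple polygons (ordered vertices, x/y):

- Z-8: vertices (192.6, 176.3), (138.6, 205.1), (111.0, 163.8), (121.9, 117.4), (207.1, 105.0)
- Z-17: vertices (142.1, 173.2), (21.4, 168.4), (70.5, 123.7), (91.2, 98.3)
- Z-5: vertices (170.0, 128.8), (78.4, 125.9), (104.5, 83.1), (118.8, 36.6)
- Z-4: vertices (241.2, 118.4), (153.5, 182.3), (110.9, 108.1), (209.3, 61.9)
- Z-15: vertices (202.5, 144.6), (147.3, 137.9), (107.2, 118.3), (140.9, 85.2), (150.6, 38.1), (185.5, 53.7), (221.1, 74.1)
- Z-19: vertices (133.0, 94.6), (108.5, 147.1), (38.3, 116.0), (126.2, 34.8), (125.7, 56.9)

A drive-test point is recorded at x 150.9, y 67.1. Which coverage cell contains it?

Z-15

Cast a ray rightward from (150.9, 67.1). For each polygon, the edges (by vertex number in listed order) whose endpoints lie on opposite sides of y = 67.1, where each meets that height, and whether that is right or left of the point:
Z-8: no edge straddles that height → 0 crossings.
Z-17: no edge straddles that height → 0 crossings.
Z-5: 3–4 at x≈109.42 (left), 4–1 at x≈135.74 (left) → 0 crossings.
Z-4: 3–4 at x≈198.22 (right), 4–1 at x≈212.24 (right) → 2 crossings.
Z-15: 4–5 at x≈144.63 (left), 6–7 at x≈208.88 (right) → 1 crossing.
Z-19: 3–4 at x≈91.23 (left), 5–1 at x≈127.68 (left) → 0 crossings.
Only Z-15 has an odd count, so the point is inside Z-15.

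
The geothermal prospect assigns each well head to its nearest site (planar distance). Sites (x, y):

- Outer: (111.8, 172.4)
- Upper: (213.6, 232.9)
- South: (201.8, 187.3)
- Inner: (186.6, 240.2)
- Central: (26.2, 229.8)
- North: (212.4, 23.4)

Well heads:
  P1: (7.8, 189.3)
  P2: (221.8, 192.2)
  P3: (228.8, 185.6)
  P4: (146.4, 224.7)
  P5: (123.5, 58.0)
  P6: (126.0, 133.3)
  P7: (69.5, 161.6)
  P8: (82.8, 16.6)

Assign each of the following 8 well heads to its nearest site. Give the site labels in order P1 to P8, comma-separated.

Central, South, South, Inner, North, Outer, Outer, North

P1 → Central (d²=1978.81)
P2 → South (d²=424.01)
P3 → South (d²=731.89)
P4 → Inner (d²=1856.29)
P5 → North (d²=9100.37)
P6 → Outer (d²=1730.45)
P7 → Outer (d²=1905.93)
P8 → North (d²=16842.40)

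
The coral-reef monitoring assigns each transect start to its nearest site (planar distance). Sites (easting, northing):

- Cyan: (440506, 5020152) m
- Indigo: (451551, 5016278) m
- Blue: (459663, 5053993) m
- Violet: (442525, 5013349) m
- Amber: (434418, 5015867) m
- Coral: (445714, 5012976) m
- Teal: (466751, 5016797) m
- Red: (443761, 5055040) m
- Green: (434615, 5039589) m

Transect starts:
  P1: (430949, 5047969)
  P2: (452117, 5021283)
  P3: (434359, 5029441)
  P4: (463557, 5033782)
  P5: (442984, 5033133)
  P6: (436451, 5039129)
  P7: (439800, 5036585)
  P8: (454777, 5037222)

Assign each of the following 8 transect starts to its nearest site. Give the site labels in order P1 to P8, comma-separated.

P1 → Green (d²=83663956.00)
P2 → Indigo (d²=25370381.00)
P3 → Green (d²=103047440.00)
P4 → Teal (d²=298691861.00)
P5 → Green (d²=111720097.00)
P6 → Green (d²=3582496.00)
P7 → Green (d²=35908241.00)
P8 → Blue (d²=305139437.00)

Green, Indigo, Green, Teal, Green, Green, Green, Blue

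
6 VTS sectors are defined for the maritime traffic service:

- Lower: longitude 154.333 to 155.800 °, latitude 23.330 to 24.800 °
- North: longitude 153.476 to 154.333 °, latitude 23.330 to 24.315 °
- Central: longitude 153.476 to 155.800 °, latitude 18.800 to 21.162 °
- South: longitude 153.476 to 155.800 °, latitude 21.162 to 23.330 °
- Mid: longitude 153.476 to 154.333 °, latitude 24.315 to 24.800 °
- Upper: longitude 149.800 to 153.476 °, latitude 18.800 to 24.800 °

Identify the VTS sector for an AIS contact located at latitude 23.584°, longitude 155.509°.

Lower

The point has longitude = 155.509 and latitude = 23.584.
Only Lower satisfies 154.333 ≤ longitude ≤ 155.800 and 23.330 ≤ latitude ≤ 24.800.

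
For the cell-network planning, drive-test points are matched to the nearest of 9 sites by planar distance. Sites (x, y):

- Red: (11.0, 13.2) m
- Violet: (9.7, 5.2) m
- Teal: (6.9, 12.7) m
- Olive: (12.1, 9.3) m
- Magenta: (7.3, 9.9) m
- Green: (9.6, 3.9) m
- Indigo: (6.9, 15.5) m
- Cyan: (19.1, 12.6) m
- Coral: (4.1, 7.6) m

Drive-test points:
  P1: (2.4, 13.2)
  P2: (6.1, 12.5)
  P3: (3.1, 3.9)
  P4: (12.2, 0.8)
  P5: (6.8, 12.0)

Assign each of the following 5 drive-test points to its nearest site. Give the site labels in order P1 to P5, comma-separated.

Teal, Teal, Coral, Green, Teal

P1 → Teal (d²=20.50)
P2 → Teal (d²=0.68)
P3 → Coral (d²=14.69)
P4 → Green (d²=16.37)
P5 → Teal (d²=0.50)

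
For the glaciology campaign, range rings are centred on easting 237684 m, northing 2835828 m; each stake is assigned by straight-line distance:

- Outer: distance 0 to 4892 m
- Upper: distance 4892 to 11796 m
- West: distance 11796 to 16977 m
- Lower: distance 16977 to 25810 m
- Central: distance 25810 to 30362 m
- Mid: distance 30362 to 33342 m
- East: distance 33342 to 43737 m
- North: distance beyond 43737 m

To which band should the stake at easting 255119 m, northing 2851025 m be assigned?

Lower

Distance = √((255119−237684)² + (2851025−2835828)²) = √(303979225.000 + 230948809.000) = 23128.511 m.
16977 ≤ 23128.511 < 25810 → Lower.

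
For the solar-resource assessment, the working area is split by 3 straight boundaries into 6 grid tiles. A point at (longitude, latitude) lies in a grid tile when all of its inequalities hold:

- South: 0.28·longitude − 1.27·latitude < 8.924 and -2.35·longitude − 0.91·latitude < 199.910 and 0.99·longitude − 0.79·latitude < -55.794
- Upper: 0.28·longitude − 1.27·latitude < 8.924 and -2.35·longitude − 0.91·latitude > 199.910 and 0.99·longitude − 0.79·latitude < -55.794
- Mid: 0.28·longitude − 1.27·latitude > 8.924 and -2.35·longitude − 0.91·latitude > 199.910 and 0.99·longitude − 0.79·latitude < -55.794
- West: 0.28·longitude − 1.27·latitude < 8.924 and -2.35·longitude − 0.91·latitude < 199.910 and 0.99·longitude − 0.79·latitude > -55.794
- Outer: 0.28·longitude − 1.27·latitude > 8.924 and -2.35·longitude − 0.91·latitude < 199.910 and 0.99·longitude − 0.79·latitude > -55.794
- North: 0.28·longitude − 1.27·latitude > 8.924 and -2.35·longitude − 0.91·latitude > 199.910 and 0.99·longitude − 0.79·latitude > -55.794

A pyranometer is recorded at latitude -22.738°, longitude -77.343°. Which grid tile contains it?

0.28·-77.343 − 1.27·-22.738 = 7.221, which is < 8.924
-2.35·-77.343 − 0.91·-22.738 = 202.448, which is > 199.910
0.99·-77.343 − 0.79·-22.738 = -58.607, which is < -55.794
This sign pattern matches Upper.

Upper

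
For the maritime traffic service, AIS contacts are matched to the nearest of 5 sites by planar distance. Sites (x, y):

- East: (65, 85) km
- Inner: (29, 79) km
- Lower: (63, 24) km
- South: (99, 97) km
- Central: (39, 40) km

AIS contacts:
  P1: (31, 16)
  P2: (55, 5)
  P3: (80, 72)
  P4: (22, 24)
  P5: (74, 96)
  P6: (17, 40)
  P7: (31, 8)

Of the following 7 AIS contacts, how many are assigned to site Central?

P1 → Central
P2 → Lower
P3 → East
P4 → Central
P5 → East
P6 → Central
P7 → Central
4 of the 7 go to Central.

4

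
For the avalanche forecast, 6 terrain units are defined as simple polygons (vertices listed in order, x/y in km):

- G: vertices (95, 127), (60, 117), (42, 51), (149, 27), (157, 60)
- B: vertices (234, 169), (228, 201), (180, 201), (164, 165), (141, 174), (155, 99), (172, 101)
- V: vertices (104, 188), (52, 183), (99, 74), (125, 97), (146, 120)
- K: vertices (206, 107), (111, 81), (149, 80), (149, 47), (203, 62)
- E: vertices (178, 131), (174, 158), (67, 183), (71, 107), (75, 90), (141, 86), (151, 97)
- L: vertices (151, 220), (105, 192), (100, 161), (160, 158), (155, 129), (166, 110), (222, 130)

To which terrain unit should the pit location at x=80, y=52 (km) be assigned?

Cast a ray rightward from (80, 52). For each polygon, the edges (by vertex number in listed order) whose endpoints lie on opposite sides of y = 52, where each meets that height, and whether that is right or left of the point:
G: 2–3 at x≈42.3 (left), 4–5 at x≈155.1 (right) → 1 crossing.
B: no edge straddles that height → 0 crossings.
V: no edge straddles that height → 0 crossings.
K: 3–4 at x≈149.0 (right), 4–5 at x≈167.0 (right) → 2 crossings.
E: no edge straddles that height → 0 crossings.
L: no edge straddles that height → 0 crossings.
Only G has an odd count, so the point is inside G.

G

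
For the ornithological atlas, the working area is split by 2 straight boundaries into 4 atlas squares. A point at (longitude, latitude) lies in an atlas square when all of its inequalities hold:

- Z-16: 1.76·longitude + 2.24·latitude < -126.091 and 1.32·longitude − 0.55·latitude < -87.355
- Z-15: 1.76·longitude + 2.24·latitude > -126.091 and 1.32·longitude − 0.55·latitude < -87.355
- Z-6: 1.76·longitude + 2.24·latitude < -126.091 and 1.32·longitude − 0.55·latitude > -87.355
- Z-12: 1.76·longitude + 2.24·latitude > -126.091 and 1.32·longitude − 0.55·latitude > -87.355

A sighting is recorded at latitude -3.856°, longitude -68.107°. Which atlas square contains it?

Z-16

1.76·-68.107 + 2.24·-3.856 = -128.506, which is < -126.091
1.32·-68.107 − 0.55·-3.856 = -87.780, which is < -87.355
This sign pattern matches Z-16.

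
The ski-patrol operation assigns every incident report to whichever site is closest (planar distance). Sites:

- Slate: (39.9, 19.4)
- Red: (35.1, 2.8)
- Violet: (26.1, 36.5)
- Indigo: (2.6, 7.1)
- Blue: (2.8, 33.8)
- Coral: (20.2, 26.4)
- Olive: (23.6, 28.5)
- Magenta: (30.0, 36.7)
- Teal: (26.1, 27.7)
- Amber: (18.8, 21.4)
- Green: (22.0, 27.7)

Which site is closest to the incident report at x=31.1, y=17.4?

Squared distances to each site:
Slate: 81.440; Red: 229.160; Violet: 389.810; Indigo: 918.340; Blue: 1069.850; Coral: 199.810; Olive: 179.460; Magenta: 373.700; Teal: 131.090; Amber: 167.290; Green: 188.900.
Minimum at Slate.

Slate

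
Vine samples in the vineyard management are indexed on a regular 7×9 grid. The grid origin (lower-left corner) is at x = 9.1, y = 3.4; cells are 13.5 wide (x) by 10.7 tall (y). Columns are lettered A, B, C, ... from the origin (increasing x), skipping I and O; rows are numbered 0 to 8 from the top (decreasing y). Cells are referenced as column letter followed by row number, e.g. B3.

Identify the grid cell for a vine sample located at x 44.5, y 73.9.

C2

Column index: ⌊(44.5 − 9.1) / 13.5⌋ = ⌊2.622⌋ = 2 → column C
Row offset from origin: ⌊(73.9 − 3.4) / 10.7⌋ = ⌊6.589⌋ = 6 → row 2 (counted from top)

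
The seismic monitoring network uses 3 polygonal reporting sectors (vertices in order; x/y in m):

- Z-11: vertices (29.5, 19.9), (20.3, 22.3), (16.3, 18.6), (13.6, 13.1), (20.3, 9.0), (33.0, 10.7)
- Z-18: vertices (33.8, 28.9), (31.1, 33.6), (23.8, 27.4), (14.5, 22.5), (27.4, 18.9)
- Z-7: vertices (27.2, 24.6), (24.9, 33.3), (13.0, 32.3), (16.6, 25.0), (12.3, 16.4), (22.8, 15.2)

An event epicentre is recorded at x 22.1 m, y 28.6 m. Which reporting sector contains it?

Cast a ray rightward from (22.1, 28.6). For each polygon, the edges (by vertex number in listed order) whose endpoints lie on opposite sides of y = 28.6, where each meets that height, and whether that is right or left of the point:
Z-11: no edge straddles that height → 0 crossings.
Z-18: 2–3 at x≈25.21 (right), 5–1 at x≈33.61 (right) → 2 crossings.
Z-7: 1–2 at x≈26.14 (right), 3–4 at x≈14.82 (left) → 1 crossing.
Only Z-7 has an odd count, so the point is inside Z-7.

Z-7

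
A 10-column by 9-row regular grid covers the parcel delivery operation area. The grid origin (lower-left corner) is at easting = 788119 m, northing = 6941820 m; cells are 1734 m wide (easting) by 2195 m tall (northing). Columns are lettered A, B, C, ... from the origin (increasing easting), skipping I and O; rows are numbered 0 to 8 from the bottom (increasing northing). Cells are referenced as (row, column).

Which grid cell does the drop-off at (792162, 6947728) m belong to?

Column index: ⌊(792162 − 788119) / 1734⌋ = ⌊2.332⌋ = 2 → column C
Row offset from origin: ⌊(6947728 − 6941820) / 2195⌋ = ⌊2.692⌋ = 2 → row 2

(2, C)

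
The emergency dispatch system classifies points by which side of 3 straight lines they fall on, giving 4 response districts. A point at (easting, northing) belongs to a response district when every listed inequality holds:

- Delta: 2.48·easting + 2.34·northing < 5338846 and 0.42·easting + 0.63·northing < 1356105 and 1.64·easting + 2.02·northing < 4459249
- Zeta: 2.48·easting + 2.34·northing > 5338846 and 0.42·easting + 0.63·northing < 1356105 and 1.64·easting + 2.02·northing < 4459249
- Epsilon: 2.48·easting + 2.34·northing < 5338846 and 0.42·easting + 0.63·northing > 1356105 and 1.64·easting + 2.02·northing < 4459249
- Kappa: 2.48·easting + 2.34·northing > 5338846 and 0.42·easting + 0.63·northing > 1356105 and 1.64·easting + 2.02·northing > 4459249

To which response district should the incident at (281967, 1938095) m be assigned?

2.48·281967 + 2.34·1938095 = 5234420.460, which is < 5338846
0.42·281967 + 0.63·1938095 = 1339425.990, which is < 1356105
1.64·281967 + 2.02·1938095 = 4377377.780, which is < 4459249
This sign pattern matches Delta.

Delta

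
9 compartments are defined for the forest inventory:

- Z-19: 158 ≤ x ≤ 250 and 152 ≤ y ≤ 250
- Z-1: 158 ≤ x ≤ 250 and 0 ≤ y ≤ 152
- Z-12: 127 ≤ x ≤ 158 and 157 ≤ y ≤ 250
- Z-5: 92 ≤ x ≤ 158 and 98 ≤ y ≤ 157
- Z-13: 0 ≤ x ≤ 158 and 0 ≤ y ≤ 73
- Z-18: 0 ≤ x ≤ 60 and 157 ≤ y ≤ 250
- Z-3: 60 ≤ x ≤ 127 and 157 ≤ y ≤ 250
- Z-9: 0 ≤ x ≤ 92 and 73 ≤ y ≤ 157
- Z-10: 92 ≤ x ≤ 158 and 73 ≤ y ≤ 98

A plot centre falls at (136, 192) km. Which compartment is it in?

The point has x = 136 and y = 192.
Only Z-12 satisfies 127 ≤ x ≤ 158 and 157 ≤ y ≤ 250.

Z-12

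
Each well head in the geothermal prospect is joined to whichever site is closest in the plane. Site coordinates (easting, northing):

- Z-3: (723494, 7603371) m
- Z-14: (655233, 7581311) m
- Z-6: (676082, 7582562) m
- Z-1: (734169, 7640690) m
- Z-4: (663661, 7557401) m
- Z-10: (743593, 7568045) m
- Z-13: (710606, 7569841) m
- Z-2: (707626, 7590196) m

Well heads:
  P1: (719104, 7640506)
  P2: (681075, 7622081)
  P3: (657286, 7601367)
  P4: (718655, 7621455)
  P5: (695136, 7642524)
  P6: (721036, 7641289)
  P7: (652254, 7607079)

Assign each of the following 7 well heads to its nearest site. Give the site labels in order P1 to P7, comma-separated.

Z-1, Z-6, Z-14, Z-3, Z-1, Z-1, Z-14

P1 → Z-1 (d²=226988081.00)
P2 → Z-6 (d²=1586681410.00)
P3 → Z-14 (d²=406457945.00)
P4 → Z-3 (d²=350446977.00)
P5 → Z-1 (d²=1526938645.00)
P6 → Z-1 (d²=172834490.00)
P7 → Z-14 (d²=672864265.00)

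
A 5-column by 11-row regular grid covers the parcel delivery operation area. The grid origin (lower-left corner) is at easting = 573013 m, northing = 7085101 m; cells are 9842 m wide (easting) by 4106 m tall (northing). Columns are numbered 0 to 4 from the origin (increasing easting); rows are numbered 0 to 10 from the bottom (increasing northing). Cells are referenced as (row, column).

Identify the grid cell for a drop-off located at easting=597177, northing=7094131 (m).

Column index: ⌊(597177 − 573013) / 9842⌋ = ⌊2.455⌋ = 2
Row offset from origin: ⌊(7094131 − 7085101) / 4106⌋ = ⌊2.199⌋ = 2 → row 2

(2, 2)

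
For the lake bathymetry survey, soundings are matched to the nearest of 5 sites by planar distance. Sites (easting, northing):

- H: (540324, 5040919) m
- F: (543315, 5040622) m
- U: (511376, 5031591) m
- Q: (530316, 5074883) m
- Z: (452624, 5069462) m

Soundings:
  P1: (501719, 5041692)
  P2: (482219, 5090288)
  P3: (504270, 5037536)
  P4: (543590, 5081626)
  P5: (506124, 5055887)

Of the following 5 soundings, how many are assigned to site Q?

1

P1 → U
P2 → Z
P3 → U
P4 → Q
P5 → U
1 of the 5 goes to Q.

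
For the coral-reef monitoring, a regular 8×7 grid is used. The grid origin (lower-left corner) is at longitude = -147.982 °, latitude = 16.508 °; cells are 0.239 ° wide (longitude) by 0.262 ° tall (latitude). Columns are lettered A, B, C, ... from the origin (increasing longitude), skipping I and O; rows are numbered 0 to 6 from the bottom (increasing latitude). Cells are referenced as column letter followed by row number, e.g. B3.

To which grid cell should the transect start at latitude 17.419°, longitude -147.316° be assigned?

C3

Column index: ⌊(-147.316 − -147.982) / 0.239⌋ = ⌊2.787⌋ = 2 → column C
Row offset from origin: ⌊(17.419 − 16.508) / 0.262⌋ = ⌊3.477⌋ = 3 → row 3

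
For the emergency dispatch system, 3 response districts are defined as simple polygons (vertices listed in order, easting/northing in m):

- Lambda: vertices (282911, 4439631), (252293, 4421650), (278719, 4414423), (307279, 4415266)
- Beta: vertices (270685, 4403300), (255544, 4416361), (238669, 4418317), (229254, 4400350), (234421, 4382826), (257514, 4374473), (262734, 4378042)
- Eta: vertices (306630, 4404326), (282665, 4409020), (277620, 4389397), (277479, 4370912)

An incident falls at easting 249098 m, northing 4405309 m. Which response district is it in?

Beta

Cast a ray rightward from (249098, 4405309). For each polygon, the edges (by vertex number in listed order) whose endpoints lie on opposite sides of northing = 4405309, where each meets that height, and whether that is right or left of the point:
Lambda: no edge straddles that height → 0 crossings.
Beta: 1–2 at easting≈268356.1 (right), 3–4 at easting≈231852.6 (left) → 1 crossing.
Eta: 1–2 at easting≈301611.3 (right), 2–3 at easting≈281710.9 (right) → 2 crossings.
Only Beta has an odd count, so the point is inside Beta.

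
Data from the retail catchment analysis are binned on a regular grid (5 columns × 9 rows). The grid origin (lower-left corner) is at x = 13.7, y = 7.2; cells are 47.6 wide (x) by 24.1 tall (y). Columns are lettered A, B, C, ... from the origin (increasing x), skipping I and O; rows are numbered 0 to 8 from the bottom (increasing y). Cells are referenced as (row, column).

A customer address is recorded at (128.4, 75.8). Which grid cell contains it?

(2, C)

Column index: ⌊(128.4 − 13.7) / 47.6⌋ = ⌊2.410⌋ = 2 → column C
Row offset from origin: ⌊(75.8 − 7.2) / 24.1⌋ = ⌊2.846⌋ = 2 → row 2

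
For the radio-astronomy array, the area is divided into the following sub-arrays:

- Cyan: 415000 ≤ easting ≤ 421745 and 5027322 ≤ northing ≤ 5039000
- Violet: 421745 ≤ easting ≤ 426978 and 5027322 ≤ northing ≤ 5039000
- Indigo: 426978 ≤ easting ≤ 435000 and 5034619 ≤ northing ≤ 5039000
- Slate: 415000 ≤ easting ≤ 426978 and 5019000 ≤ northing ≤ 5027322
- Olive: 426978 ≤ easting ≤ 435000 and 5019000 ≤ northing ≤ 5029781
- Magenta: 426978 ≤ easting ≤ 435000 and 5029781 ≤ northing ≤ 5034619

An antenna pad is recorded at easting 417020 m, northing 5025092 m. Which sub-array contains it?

The point has easting = 417020 and northing = 5025092.
Only Slate satisfies 415000 ≤ easting ≤ 426978 and 5019000 ≤ northing ≤ 5027322.

Slate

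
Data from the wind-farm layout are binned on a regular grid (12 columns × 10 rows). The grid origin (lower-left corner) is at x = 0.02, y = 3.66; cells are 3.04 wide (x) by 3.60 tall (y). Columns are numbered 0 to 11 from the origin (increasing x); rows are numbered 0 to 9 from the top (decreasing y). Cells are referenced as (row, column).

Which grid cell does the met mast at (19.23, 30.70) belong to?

Column index: ⌊(19.23 − 0.02) / 3.04⌋ = ⌊6.319⌋ = 6
Row offset from origin: ⌊(30.70 − 3.66) / 3.60⌋ = ⌊7.511⌋ = 7 → row 2 (counted from top)

(2, 6)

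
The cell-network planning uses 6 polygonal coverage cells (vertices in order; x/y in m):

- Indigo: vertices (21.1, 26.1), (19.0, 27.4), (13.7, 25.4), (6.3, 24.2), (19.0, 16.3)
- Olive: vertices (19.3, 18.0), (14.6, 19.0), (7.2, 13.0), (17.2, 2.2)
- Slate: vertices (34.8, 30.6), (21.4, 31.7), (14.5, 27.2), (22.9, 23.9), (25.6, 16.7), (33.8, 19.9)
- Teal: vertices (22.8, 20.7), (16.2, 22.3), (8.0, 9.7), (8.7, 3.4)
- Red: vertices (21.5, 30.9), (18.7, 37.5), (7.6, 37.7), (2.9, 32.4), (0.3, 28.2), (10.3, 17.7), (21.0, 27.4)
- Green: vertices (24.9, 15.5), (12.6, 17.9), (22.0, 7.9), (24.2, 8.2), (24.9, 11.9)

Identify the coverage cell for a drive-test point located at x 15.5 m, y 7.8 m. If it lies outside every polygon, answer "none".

Cast a ray rightward from (15.5, 7.8). For each polygon, the edges (by vertex number in listed order) whose endpoints lie on opposite sides of y = 7.8, where each meets that height, and whether that is right or left of the point:
Indigo: no edge straddles that height → 0 crossings.
Olive: 3–4 at x≈12.01 (left), 4–1 at x≈17.94 (right) → 1 crossing.
Slate: no edge straddles that height → 0 crossings.
Teal: 3–4 at x≈8.21 (left), 4–1 at x≈12.29 (left) → 0 crossings.
Red: no edge straddles that height → 0 crossings.
Green: no edge straddles that height → 0 crossings.
Only Olive has an odd count, so the point is inside Olive.

Olive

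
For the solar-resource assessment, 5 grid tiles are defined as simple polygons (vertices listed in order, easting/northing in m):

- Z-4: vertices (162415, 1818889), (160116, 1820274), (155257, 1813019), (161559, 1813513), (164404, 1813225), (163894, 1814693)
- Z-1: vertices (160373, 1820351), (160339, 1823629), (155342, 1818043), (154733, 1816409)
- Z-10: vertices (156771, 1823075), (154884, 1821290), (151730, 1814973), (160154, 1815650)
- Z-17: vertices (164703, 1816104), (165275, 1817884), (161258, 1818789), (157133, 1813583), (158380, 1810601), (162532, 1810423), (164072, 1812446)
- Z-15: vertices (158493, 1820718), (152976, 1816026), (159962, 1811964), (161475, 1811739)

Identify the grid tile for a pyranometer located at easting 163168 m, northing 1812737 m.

Cast a ray rightward from (163168, 1812737). For each polygon, the edges (by vertex number in listed order) whose endpoints lie on opposite sides of northing = 1812737, where each meets that height, and whether that is right or left of the point:
Z-4: no edge straddles that height → 0 crossings.
Z-1: no edge straddles that height → 0 crossings.
Z-10: no edge straddles that height → 0 crossings.
Z-17: 4–5 at easting≈157486.8 (left), 7–1 at easting≈164122.2 (right) → 1 crossing.
Z-15: 2–3 at easting≈158632.6 (left), 4–1 at easting≈161143.6 (left) → 0 crossings.
Only Z-17 has an odd count, so the point is inside Z-17.

Z-17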